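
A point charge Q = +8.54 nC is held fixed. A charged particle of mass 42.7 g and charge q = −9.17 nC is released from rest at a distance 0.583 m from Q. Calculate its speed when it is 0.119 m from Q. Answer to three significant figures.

0.0149 m/s

Only the electrostatic force acts, so mechanical energy is conserved: ½mv² = U₁ − U₂ = kQq(1/r₁ − 1/r₂).
U₁ − U₂ = (8.99×10⁹ N·m²/C²)(8.54×10⁻⁹ C)(-9.17×10⁻⁹ C)(1/0.583 − 1/0.119) = 4.71×10⁻⁶ J.
v = √(2·4.71×10⁻⁶/0.0427) = 0.0149 m/s.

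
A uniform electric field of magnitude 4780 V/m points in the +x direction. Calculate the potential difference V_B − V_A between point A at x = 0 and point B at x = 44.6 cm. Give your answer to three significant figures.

In a uniform field, potential decreases in the direction of E: V_B − V_A = −E·Δx.
V_B − V_A = −(4780 V/m)(0.446 m) = -2130 V.

-2130 V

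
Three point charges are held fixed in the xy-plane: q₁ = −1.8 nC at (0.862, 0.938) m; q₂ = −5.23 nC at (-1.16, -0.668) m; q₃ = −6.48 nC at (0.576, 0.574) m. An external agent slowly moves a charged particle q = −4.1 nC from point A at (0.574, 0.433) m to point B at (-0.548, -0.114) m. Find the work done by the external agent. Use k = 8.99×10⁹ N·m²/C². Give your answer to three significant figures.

-1.45×10⁻⁶ J

For quasistatic motion the external work equals the change in potential energy: W_ext = qΔV = q(V_B − V_A).
At A: distances to the source charges are 0.581 m, 2.05 m, 0.141 m; V_A = Σ kqᵢ/rᵢ = -464 V.
At B: distances to the source charges are 1.76 m, 0.826 m, 1.32 m; V_B = Σ kqᵢ/rᵢ = -110 V.
ΔV = V_B − V_A = 353 V.
W_ext = qΔV = (-4.10×10⁻⁹ C)(353 V) = -1.45×10⁻⁶ J.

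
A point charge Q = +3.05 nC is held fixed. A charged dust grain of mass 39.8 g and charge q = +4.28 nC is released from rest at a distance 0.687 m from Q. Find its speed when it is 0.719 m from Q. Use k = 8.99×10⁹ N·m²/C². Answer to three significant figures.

Only the electrostatic force acts, so mechanical energy is conserved: ½mv² = U₁ − U₂ = kQq(1/r₁ − 1/r₂).
U₁ − U₂ = (8.99×10⁹ N·m²/C²)(3.05×10⁻⁹ C)(4.28×10⁻⁹ C)(1/0.687 − 1/0.719) = 7.60×10⁻⁹ J.
v = √(2·7.60×10⁻⁹/0.0398) = 6.18×10⁻⁴ m/s.

6.18×10⁻⁴ m/s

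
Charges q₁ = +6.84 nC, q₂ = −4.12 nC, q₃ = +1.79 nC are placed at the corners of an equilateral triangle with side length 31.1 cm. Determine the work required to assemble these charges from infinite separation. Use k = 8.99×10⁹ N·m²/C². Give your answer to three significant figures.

The work to assemble the configuration equals its total potential energy, U = Σ kqᵢqⱼ/rᵢⱼ over all pairs.
All three pair separations equal the side length, 0.311 m.
U = (-8.15×10⁻⁷) + (3.54×10⁻⁷) + (-2.13×10⁻⁷) = -6.74×10⁻⁷ J.

-6.74×10⁻⁷ J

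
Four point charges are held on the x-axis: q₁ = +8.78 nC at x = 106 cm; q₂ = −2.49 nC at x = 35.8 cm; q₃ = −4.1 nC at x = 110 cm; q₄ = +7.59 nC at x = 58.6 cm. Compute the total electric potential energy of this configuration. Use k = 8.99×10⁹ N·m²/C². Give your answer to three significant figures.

The work to assemble the configuration equals its total potential energy, U = Σ kqᵢqⱼ/rᵢⱼ over all pairs.
Pair separations: r₁₂ = 0.702 m, r₁₃ = 0.0400 m, r₁₄ = 0.474 m, r₂₃ = 0.742 m, r₂₄ = 0.228 m, r₃₄ = 0.514 m.
Summing all 6 pair terms gives U = -8.27×10⁻⁶ J.

-8.27×10⁻⁶ J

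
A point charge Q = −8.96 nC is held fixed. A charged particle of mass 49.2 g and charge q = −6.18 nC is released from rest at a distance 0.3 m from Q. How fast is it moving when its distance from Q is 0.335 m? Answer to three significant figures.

2.65×10⁻³ m/s

Only the electrostatic force acts, so mechanical energy is conserved: ½mv² = U₁ − U₂ = kQq(1/r₁ − 1/r₂).
U₁ − U₂ = (8.99×10⁹ N·m²/C²)(-8.96×10⁻⁹ C)(-6.18×10⁻⁹ C)(1/0.300 − 1/0.335) = 1.73×10⁻⁷ J.
v = √(2·1.73×10⁻⁷/0.0492) = 2.65×10⁻³ m/s.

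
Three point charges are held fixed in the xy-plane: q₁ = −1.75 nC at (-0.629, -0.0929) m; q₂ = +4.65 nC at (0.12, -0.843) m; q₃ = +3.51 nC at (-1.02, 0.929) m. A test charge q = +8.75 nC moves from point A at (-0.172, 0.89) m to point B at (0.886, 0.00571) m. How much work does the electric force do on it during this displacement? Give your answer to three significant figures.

4.67×10⁻⁸ J

The work done by the electric force is W_field = −ΔU = −q(V_B − V_A) = q(V_A − V_B).
At A: distances to the source charges are 1.08 m, 1.76 m, 0.849 m; V_A = Σ kqᵢ/rᵢ = 46.4 V.
At B: distances to the source charges are 1.52 m, 1.14 m, 2.12 m; V_B = Σ kqᵢ/rᵢ = 41.1 V.
ΔV = V_B − V_A = -5.34 V.
W_field = −qΔV = −(8.75×10⁻⁹ C)(-5.34 V) = 4.67×10⁻⁸ J.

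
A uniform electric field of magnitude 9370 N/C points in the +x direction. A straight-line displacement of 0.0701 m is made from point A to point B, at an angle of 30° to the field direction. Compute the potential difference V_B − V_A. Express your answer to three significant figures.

Only the component of displacement along E changes the potential: ΔV = −E·d·cosθ.
ΔV = −(9370 V/m)(0.0701 m)cos30° = -569 V.

-569 V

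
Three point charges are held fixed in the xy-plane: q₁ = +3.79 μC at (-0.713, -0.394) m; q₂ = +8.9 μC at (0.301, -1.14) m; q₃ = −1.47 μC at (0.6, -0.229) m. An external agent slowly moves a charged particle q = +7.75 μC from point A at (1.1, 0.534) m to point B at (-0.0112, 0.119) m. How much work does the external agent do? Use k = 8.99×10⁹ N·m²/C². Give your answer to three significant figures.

0.285 J

For quasistatic motion the external work equals the change in potential energy: W_ext = qΔV = q(V_B − V_A).
At A: distances to the source charges are 2.04 m, 1.85 m, 0.912 m; V_A = Σ kqᵢ/rᵢ = 4.54×10⁴ V.
At B: distances to the source charges are 0.869 m, 1.30 m, 0.703 m; V_B = Σ kqᵢ/rᵢ = 8.21×10⁴ V.
ΔV = V_B − V_A = 3.67×10⁴ V.
W_ext = qΔV = (7.75×10⁻⁶ C)(3.67×10⁴ V) = 0.285 J.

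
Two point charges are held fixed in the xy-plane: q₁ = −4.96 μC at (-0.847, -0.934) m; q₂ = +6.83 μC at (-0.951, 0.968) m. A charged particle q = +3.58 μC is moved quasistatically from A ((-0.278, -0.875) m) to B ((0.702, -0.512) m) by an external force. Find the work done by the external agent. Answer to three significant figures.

0.167 J

For quasistatic motion the external work equals the change in potential energy: W_ext = qΔV = q(V_B − V_A).
At A: distances to the source charges are 0.572 m, 1.96 m; V_A = Σ kqᵢ/rᵢ = -4.67×10⁴ V.
At B: distances to the source charges are 1.61 m, 2.22 m; V_B = Σ kqᵢ/rᵢ = -100 V.
ΔV = V_B − V_A = 4.66×10⁴ V.
W_ext = qΔV = (3.58×10⁻⁶ C)(4.66×10⁴ V) = 0.167 J.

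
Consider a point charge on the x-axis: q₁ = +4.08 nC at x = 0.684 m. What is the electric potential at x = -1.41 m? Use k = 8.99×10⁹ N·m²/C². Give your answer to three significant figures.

17.5 V

The total potential is the scalar sum of each charge's contribution, V = Σ kqᵢ/rᵢ.
V = k[(4.08×10⁻⁹)/(2.09)] = 17.5 V.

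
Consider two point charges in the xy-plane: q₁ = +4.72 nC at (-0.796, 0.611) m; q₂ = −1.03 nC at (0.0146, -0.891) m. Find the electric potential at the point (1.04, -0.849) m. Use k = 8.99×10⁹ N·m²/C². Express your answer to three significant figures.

9.07 V

Electric potential is a scalar, so the contributions from each charge add algebraically: V = Σ kqᵢ/rᵢ.
Distances from the field point to each charge: r₁ = 2.35 m, r₂ = 1.03 m.
V = k[(4.72×10⁻⁹)/(2.35) + (-1.03×10⁻⁹)/(1.03)] = 9.07 V.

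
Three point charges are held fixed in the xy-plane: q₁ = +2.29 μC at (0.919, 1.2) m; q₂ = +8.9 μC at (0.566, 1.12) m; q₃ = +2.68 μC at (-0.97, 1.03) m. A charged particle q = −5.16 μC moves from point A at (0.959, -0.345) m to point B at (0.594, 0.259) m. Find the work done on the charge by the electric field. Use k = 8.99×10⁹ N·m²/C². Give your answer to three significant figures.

The work done by the electric force is W_field = −ΔU = −q(V_B − V_A) = q(V_A − V_B).
At A: distances to the source charges are 1.55 m, 1.52 m, 2.37 m; V_A = Σ kqᵢ/rᵢ = 7.62×10⁴ V.
At B: distances to the source charges are 0.996 m, 0.861 m, 1.74 m; V_B = Σ kqᵢ/rᵢ = 1.27×10⁵ V.
ΔV = V_B − V_A = 5.11×10⁴ V.
W_field = −qΔV = −(-5.16×10⁻⁶ C)(5.11×10⁴ V) = 0.264 J.

0.264 J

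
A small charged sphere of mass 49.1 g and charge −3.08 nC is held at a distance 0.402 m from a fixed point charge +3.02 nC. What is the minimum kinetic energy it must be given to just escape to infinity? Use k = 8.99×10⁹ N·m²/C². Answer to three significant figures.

2.08×10⁻⁷ J

To just escape, total mechanical energy must reach zero at infinity: ½mv²_min + U = 0, so ½mv²_min = −U = |kQq|/r.
|U| = |kQq|/r = (8.99×10⁹ N·m²/C²)(3.02×10⁻⁹)(3.08×10⁻⁹)/(0.402) = 2.08×10⁻⁷ J.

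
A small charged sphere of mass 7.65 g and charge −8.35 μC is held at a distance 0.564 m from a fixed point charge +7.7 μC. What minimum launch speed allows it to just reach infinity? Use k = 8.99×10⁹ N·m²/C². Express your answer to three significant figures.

16.4 m/s

To just escape, total mechanical energy must reach zero at infinity: ½mv²_min + U = 0, so ½mv²_min = −U = |kQq|/r.
|U| = |kQq|/r = (8.99×10⁹ N·m²/C²)(7.70×10⁻⁶)(8.35×10⁻⁶)/(0.564) = 1.02 J.
v_min = √(2|U|/m) = √(2·1.02/7.65×10⁻³) = 16.4 m/s.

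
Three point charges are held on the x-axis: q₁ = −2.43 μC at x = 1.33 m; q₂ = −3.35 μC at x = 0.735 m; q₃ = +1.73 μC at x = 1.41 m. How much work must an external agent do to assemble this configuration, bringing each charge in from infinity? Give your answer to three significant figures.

-0.427 J

The work to assemble the configuration equals its total potential energy, U = Σ kqᵢqⱼ/rᵢⱼ over all pairs.
Pair separations: r₁₂ = 0.595 m, r₁₃ = 0.0800 m, r₂₃ = 0.675 m.
U = (0.123) + (-0.472) + (-0.0772) = -0.427 J.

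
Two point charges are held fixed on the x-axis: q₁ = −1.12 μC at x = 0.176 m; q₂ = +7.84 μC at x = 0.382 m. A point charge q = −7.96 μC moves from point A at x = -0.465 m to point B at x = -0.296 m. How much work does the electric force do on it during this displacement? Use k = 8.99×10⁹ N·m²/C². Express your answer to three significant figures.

0.120 J

The work done by the electric force is W_field = −ΔU = −q(V_B − V_A) = q(V_A − V_B).
At A: distances to the source charges are 0.641 m, 0.847 m; V_A = Σ kqᵢ/rᵢ = 6.75×10⁴ V.
At B: distances to the source charges are 0.472 m, 0.678 m; V_B = Σ kqᵢ/rᵢ = 8.26×10⁴ V.
ΔV = V_B − V_A = 1.51×10⁴ V.
W_field = −qΔV = −(-7.96×10⁻⁶ C)(1.51×10⁴ V) = 0.120 J.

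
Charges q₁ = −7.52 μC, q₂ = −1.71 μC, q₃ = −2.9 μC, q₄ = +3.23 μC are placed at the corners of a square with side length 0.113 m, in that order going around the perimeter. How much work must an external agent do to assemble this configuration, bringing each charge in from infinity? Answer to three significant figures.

The work to assemble the configuration equals its total potential energy, U = Σ kqᵢqⱼ/rᵢⱼ over all pairs.
The four side pairs have separation 0.113 m and the two diagonal pairs 0.160 m.
Summing all 6 pair terms gives U = -0.344 J.

-0.344 J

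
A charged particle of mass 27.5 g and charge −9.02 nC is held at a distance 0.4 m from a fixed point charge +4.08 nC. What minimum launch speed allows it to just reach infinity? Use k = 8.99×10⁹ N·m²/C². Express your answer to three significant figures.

7.76×10⁻³ m/s

To just escape, total mechanical energy must reach zero at infinity: ½mv²_min + U = 0, so ½mv²_min = −U = |kQq|/r.
|U| = |kQq|/r = (8.99×10⁹ N·m²/C²)(4.08×10⁻⁹)(9.02×10⁻⁹)/(0.400) = 8.27×10⁻⁷ J.
v_min = √(2|U|/m) = √(2·8.27×10⁻⁷/0.0275) = 7.76×10⁻³ m/s.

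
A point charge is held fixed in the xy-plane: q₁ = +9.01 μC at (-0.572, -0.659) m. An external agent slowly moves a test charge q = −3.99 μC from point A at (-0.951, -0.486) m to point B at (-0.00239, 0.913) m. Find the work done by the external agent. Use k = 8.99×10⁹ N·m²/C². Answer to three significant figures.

For quasistatic motion the external work equals the change in potential energy: W_ext = qΔV = q(V_B − V_A).
At A: distance to the source charge is 0.417 m; V_A = kq₁/r = 1.94×10⁵ V.
At B: distance to the source charge is 1.67 m; V_B = kq₁/r = 4.84×10⁴ V.
ΔV = V_B − V_A = -1.46×10⁵ V.
W_ext = qΔV = (-3.99×10⁻⁶ C)(-1.46×10⁵ V) = 0.582 J.

0.582 J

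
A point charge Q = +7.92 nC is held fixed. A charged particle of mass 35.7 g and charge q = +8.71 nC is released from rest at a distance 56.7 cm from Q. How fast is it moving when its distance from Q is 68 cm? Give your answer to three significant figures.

3.19×10⁻³ m/s

Only the electrostatic force acts, so mechanical energy is conserved: ½mv² = U₁ − U₂ = kQq(1/r₁ − 1/r₂).
U₁ − U₂ = (8.99×10⁹ N·m²/C²)(7.92×10⁻⁹ C)(8.71×10⁻⁹ C)(1/0.567 − 1/0.680) = 1.82×10⁻⁷ J.
v = √(2·1.82×10⁻⁷/0.0357) = 3.19×10⁻³ m/s.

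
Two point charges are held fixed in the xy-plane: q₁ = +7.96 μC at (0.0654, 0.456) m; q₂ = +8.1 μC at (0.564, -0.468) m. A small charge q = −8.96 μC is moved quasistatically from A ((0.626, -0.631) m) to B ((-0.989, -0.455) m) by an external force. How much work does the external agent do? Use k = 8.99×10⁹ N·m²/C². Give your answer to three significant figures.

3.39 J

For quasistatic motion the external work equals the change in potential energy: W_ext = qΔV = q(V_B − V_A).
At A: distances to the source charges are 1.22 m, 0.174 m; V_A = Σ kqᵢ/rᵢ = 4.76×10⁵ V.
At B: distances to the source charges are 1.39 m, 1.55 m; V_B = Σ kqᵢ/rᵢ = 9.82×10⁴ V.
ΔV = V_B − V_A = -3.78×10⁵ V.
W_ext = qΔV = (-8.96×10⁻⁶ C)(-3.78×10⁵ V) = 3.39 J.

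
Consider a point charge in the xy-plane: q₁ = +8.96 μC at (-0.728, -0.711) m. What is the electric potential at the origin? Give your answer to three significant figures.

The total potential is the scalar sum of each charge's contribution, V = Σ kqᵢ/rᵢ.
Distances from the field point to each charge: r₁ = 1.02 m.
V = k[(8.96×10⁻⁶)/(1.02)] = 7.92×10⁴ V.

7.92×10⁴ V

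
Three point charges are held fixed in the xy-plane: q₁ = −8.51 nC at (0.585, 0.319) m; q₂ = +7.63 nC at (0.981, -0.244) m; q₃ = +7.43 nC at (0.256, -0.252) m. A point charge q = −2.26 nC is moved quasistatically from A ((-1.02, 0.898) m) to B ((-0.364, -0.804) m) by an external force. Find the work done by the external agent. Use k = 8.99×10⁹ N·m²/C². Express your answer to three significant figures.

-1.17×10⁻⁷ J

For quasistatic motion the external work equals the change in potential energy: W_ext = qΔV = q(V_B − V_A).
At A: distances to the source charges are 1.71 m, 2.30 m, 1.72 m; V_A = Σ kqᵢ/rᵢ = 23.8 V.
At B: distances to the source charges are 1.47 m, 1.46 m, 0.830 m; V_B = Σ kqᵢ/rᵢ = 75.5 V.
ΔV = V_B − V_A = 51.7 V.
W_ext = qΔV = (-2.26×10⁻⁹ C)(51.7 V) = -1.17×10⁻⁷ J.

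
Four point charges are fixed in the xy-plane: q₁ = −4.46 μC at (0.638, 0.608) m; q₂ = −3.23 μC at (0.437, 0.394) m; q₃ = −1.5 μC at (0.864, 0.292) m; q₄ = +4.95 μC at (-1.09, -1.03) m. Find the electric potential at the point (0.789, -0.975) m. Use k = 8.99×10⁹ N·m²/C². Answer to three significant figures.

-3.27×10⁴ V

The total potential is the scalar sum of each charge's contribution, V = Σ kqᵢ/rᵢ.
Distances from the field point to each charge: r₁ = 1.59 m, r₂ = 1.41 m, r₃ = 1.27 m, r₄ = 1.88 m.
V = k[(-4.46×10⁻⁶)/(1.59) + (-3.23×10⁻⁶)/(1.41) + (-1.50×10⁻⁶)/(1.27) + (4.95×10⁻⁶)/(1.88)] = -3.27×10⁴ V.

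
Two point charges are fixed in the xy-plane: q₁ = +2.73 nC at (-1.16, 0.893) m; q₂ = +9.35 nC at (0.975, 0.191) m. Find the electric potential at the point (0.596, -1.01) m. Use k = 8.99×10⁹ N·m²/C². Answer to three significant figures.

Electric potential is a scalar, so the contributions from each charge add algebraically: V = Σ kqᵢ/rᵢ.
Distances from the field point to each charge: r₁ = 2.59 m, r₂ = 1.26 m.
V = k[(2.73×10⁻⁹)/(2.59) + (9.35×10⁻⁹)/(1.26)] = 76.2 V.

76.2 V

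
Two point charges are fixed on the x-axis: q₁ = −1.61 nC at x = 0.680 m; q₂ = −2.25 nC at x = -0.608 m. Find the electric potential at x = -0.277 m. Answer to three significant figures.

-76.2 V

The total potential is the scalar sum of each charge's contribution, V = Σ kqᵢ/rᵢ.
Distances from the field point to each charge: r₁ = 0.957 m, r₂ = 0.331 m.
V = k[(-1.61×10⁻⁹)/(0.957) + (-2.25×10⁻⁹)/(0.331)] = -76.2 V.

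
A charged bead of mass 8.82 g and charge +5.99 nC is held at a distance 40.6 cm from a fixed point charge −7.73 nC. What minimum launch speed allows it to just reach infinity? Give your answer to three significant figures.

0.0152 m/s

To just escape, total mechanical energy must reach zero at infinity: ½mv²_min + U = 0, so ½mv²_min = −U = |kQq|/r.
|U| = |kQq|/r = (8.99×10⁹ N·m²/C²)(7.73×10⁻⁹)(5.99×10⁻⁹)/(0.406) = 1.03×10⁻⁶ J.
v_min = √(2|U|/m) = √(2·1.03×10⁻⁶/8.82×10⁻³) = 0.0152 m/s.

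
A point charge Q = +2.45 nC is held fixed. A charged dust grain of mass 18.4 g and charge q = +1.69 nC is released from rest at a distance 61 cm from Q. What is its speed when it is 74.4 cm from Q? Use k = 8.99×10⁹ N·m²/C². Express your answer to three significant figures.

Only the electrostatic force acts, so mechanical energy is conserved: ½mv² = U₁ − U₂ = kQq(1/r₁ − 1/r₂).
U₁ − U₂ = (8.99×10⁹ N·m²/C²)(2.45×10⁻⁹ C)(1.69×10⁻⁹ C)(1/0.610 − 1/0.744) = 1.10×10⁻⁸ J.
v = √(2·1.10×10⁻⁸/0.0184) = 1.09×10⁻³ m/s.

1.09×10⁻³ m/s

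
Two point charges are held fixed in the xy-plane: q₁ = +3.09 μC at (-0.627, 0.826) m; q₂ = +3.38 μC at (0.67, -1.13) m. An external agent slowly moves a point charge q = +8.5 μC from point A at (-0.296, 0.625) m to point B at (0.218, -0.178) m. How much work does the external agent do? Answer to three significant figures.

For quasistatic motion the external work equals the change in potential energy: W_ext = qΔV = q(V_B − V_A).
At A: distances to the source charges are 0.387 m, 2.00 m; V_A = Σ kqᵢ/rᵢ = 8.69×10⁴ V.
At B: distances to the source charges are 1.31 m, 1.05 m; V_B = Σ kqᵢ/rᵢ = 5.00×10⁴ V.
ΔV = V_B − V_A = -3.69×10⁴ V.
W_ext = qΔV = (8.50×10⁻⁶ C)(-3.69×10⁴ V) = -0.314 J.

-0.314 J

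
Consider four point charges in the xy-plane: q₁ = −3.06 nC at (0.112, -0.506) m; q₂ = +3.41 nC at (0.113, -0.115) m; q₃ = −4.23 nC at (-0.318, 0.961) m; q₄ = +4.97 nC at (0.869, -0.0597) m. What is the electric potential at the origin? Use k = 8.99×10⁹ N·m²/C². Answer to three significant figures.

Electric potential is a scalar, so the contributions from each charge add algebraically: V = Σ kqᵢ/rᵢ.
Distances from the field point to each charge: r₁ = 0.518 m, r₂ = 0.161 m, r₃ = 1.01 m, r₄ = 0.871 m.
V = k[(-3.06×10⁻⁹)/(0.518) + (3.41×10⁻⁹)/(0.161) + (-4.23×10⁻⁹)/(1.01) + (4.97×10⁻⁹)/(0.871)] = 151 V.

151 V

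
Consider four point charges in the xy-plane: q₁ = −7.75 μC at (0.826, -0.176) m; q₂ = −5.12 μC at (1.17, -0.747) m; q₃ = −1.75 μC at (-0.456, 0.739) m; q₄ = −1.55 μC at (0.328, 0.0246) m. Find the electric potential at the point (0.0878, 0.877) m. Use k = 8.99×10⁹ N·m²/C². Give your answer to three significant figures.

The total potential is the scalar sum of each charge's contribution, V = Σ kqᵢ/rᵢ.
Distances from the field point to each charge: r₁ = 1.29 m, r₂ = 1.95 m, r₃ = 0.561 m, r₄ = 0.886 m.
V = k[(-7.75×10⁻⁶)/(1.29) + (-5.12×10⁻⁶)/(1.95) + (-1.75×10⁻⁶)/(0.561) + (-1.55×10⁻⁶)/(0.886)] = -1.22×10⁵ V.

-1.22×10⁵ V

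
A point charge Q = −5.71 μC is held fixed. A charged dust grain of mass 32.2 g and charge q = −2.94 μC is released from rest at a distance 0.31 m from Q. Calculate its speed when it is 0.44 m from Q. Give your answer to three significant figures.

Only the electrostatic force acts, so mechanical energy is conserved: ½mv² = U₁ − U₂ = kQq(1/r₁ − 1/r₂).
U₁ − U₂ = (8.99×10⁹ N·m²/C²)(-5.71×10⁻⁶ C)(-2.94×10⁻⁶ C)(1/0.310 − 1/0.440) = 0.144 J.
v = √(2·0.144/0.0322) = 2.99 m/s.

2.99 m/s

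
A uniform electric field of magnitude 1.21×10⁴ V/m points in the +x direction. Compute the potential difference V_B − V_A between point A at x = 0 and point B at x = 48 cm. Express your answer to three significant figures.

In a uniform field, potential decreases in the direction of E: V_B − V_A = −E·Δx.
V_B − V_A = −(1.21×10⁴ V/m)(0.480 m) = -5810 V.

-5810 V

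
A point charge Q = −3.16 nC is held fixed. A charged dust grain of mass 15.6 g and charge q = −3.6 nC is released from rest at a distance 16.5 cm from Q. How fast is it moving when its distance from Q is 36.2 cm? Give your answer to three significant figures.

Only the electrostatic force acts, so mechanical energy is conserved: ½mv² = U₁ − U₂ = kQq(1/r₁ − 1/r₂).
U₁ − U₂ = (8.99×10⁹ N·m²/C²)(-3.16×10⁻⁹ C)(-3.60×10⁻⁹ C)(1/0.165 − 1/0.362) = 3.37×10⁻⁷ J.
v = √(2·3.37×10⁻⁷/0.0156) = 6.58×10⁻³ m/s.

6.58×10⁻³ m/s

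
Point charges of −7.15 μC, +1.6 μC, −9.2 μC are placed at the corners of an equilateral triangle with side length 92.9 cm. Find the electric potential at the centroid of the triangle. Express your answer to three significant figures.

The total potential is the scalar sum of each charge's contribution, V = Σ kqᵢ/rᵢ.
The distance from each vertex to the centroid is a/√3 = 0.536 m.
V = k[(-7.15×10⁻⁶)/(0.536) + (1.60×10⁻⁶)/(0.536) + (-9.20×10⁻⁶)/(0.536)] = -2.47×10⁵ V.

-2.47×10⁵ V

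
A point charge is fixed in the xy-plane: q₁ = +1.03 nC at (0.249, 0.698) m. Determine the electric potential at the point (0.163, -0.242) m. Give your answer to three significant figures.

9.81 V

The total potential is the scalar sum of each charge's contribution, V = Σ kqᵢ/rᵢ.
Distances from the field point to each charge: r₁ = 0.944 m.
V = k[(1.03×10⁻⁹)/(0.944)] = 9.81 V.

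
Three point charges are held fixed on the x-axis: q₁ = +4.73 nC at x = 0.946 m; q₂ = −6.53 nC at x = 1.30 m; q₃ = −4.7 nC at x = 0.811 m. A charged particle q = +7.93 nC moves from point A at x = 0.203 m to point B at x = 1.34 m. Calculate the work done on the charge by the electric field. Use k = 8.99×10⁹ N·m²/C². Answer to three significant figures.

1.09×10⁻⁵ J

The work done by the electric force is W_field = −ΔU = −q(V_B − V_A) = q(V_A − V_B).
At A: distances to the source charges are 0.743 m, 1.10 m, 0.608 m; V_A = Σ kqᵢ/rᵢ = -65.8 V.
At B: distances to the source charges are 0.394 m, 0.0400 m, 0.529 m; V_B = Σ kqᵢ/rᵢ = -1440 V.
ΔV = V_B − V_A = -1370 V.
W_field = −qΔV = −(7.93×10⁻⁹ C)(-1370 V) = 1.09×10⁻⁵ J.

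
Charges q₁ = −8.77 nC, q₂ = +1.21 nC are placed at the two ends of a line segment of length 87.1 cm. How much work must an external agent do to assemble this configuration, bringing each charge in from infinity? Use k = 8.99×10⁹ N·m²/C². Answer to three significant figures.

-1.10×10⁻⁷ J

The assembly work is the sum of pairwise potential energies, U = Σ_{i<j} kqᵢqⱼ/rᵢⱼ.
The separation is r = 0.871 m.
U = (-1.10×10⁻⁷) = -1.10×10⁻⁷ J.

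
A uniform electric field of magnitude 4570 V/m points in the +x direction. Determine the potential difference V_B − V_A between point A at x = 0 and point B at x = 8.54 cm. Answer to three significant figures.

-390 V

In a uniform field, potential decreases in the direction of E: V_B − V_A = −E·Δx.
V_B − V_A = −(4570 V/m)(0.0854 m) = -390 V.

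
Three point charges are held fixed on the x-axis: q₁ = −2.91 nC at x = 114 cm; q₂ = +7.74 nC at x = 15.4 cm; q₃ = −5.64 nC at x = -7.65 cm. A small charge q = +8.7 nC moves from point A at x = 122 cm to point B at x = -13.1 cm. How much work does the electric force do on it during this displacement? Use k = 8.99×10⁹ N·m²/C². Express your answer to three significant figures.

3.53×10⁻⁶ J

The work done by the electric force is W_field = −ΔU = −q(V_B − V_A) = q(V_A − V_B).
At A: distances to the source charges are 0.0800 m, 1.07 m, 1.30 m; V_A = Σ kqᵢ/rᵢ = -301 V.
At B: distances to the source charges are 1.27 m, 0.285 m, 0.0545 m; V_B = Σ kqᵢ/rᵢ = -707 V.
ΔV = V_B − V_A = -406 V.
W_field = −qΔV = −(8.70×10⁻⁹ C)(-406 V) = 3.53×10⁻⁶ J.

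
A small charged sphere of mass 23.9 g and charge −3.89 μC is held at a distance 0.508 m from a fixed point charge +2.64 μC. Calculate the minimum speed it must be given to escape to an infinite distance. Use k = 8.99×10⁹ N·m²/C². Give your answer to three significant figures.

To just escape, total mechanical energy must reach zero at infinity: ½mv²_min + U = 0, so ½mv²_min = −U = |kQq|/r.
|U| = |kQq|/r = (8.99×10⁹ N·m²/C²)(2.64×10⁻⁶)(3.89×10⁻⁶)/(0.508) = 0.182 J.
v_min = √(2|U|/m) = √(2·0.182/0.0239) = 3.90 m/s.

3.90 m/s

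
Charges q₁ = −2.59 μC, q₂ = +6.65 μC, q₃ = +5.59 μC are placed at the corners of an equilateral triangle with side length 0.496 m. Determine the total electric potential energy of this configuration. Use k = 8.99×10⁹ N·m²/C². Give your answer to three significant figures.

The assembly work is the sum of pairwise potential energies, U = Σ_{i<j} kqᵢqⱼ/rᵢⱼ.
All three pair separations equal the side length, 0.496 m.
U = (-0.312) + (-0.262) + (0.674) = 0.0992 J.

0.0992 J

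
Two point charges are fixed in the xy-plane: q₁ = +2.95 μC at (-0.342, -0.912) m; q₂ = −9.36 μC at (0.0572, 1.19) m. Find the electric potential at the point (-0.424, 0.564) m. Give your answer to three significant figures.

-8.86×10⁴ V

Electric potential is a scalar, so the contributions from each charge add algebraically: V = Σ kqᵢ/rᵢ.
Distances from the field point to each charge: r₁ = 1.48 m, r₂ = 0.790 m.
V = k[(2.95×10⁻⁶)/(1.48) + (-9.36×10⁻⁶)/(0.790)] = -8.86×10⁴ V.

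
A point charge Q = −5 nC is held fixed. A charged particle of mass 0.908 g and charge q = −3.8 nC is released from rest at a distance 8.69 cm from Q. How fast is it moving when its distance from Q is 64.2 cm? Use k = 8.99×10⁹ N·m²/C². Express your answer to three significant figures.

0.0612 m/s

Only the electrostatic force acts, so mechanical energy is conserved: ½mv² = U₁ − U₂ = kQq(1/r₁ − 1/r₂).
U₁ − U₂ = (8.99×10⁹ N·m²/C²)(-5.00×10⁻⁹ C)(-3.80×10⁻⁹ C)(1/0.0869 − 1/0.642) = 1.70×10⁻⁶ J.
v = √(2·1.70×10⁻⁶/9.08×10⁻⁴) = 0.0612 m/s.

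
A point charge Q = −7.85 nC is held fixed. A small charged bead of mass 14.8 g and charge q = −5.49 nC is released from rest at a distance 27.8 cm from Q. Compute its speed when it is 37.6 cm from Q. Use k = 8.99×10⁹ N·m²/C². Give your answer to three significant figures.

7.01×10⁻³ m/s

Only the electrostatic force acts, so mechanical energy is conserved: ½mv² = U₁ − U₂ = kQq(1/r₁ − 1/r₂).
U₁ − U₂ = (8.99×10⁹ N·m²/C²)(-7.85×10⁻⁹ C)(-5.49×10⁻⁹ C)(1/0.278 − 1/0.376) = 3.63×10⁻⁷ J.
v = √(2·3.63×10⁻⁷/0.0148) = 7.01×10⁻³ m/s.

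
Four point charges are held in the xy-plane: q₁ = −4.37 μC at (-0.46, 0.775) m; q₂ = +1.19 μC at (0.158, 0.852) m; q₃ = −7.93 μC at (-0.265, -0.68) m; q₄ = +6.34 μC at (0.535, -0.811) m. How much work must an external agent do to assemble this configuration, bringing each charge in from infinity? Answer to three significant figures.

-0.567 J

The work to assemble the configuration equals its total potential energy, U = Σ kqᵢqⱼ/rᵢⱼ over all pairs.
Pair separations: r₁₂ = 0.623 m, r₁₃ = 1.47 m, r₁₄ = 1.87 m, r₂₃ = 1.59 m, r₂₄ = 1.71 m, r₃₄ = 0.811 m.
Summing all 6 pair terms gives U = -0.567 J.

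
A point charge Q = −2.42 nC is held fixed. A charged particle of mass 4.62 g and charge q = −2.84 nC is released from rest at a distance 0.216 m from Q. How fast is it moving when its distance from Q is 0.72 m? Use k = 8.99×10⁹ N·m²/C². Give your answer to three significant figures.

Only the electrostatic force acts, so mechanical energy is conserved: ½mv² = U₁ − U₂ = kQq(1/r₁ − 1/r₂).
U₁ − U₂ = (8.99×10⁹ N·m²/C²)(-2.42×10⁻⁹ C)(-2.84×10⁻⁹ C)(1/0.216 − 1/0.720) = 2.00×10⁻⁷ J.
v = √(2·2.00×10⁻⁷/4.62×10⁻³) = 9.31×10⁻³ m/s.

9.31×10⁻³ m/s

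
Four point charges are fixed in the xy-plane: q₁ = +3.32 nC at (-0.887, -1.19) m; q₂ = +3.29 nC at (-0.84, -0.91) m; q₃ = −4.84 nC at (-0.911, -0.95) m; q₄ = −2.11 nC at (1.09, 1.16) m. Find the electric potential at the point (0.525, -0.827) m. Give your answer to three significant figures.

The total potential is the scalar sum of each charge's contribution, V = Σ kqᵢ/rᵢ.
Distances from the field point to each charge: r₁ = 1.46 m, r₂ = 1.37 m, r₃ = 1.44 m, r₄ = 2.07 m.
V = k[(3.32×10⁻⁹)/(1.46) + (3.29×10⁻⁹)/(1.37) + (-4.84×10⁻⁹)/(1.44) + (-2.11×10⁻⁹)/(2.07)] = 2.73 V.

2.73 V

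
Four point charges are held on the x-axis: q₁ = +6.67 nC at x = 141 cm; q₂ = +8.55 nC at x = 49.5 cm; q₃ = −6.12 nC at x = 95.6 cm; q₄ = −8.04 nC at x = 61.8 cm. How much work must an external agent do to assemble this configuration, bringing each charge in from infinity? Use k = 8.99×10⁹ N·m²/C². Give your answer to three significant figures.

-5.59×10⁻⁶ J

The assembly work is the sum of pairwise potential energies, U = Σ_{i<j} kqᵢqⱼ/rᵢⱼ.
Pair separations: r₁₂ = 0.915 m, r₁₃ = 0.454 m, r₁₄ = 0.792 m, r₂₃ = 0.461 m, r₂₄ = 0.123 m, r₃₄ = 0.338 m.
Summing all 6 pair terms gives U = -5.59×10⁻⁶ J.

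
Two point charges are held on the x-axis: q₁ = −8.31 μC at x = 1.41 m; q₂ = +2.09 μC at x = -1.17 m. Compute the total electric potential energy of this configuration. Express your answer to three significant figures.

The assembly work is the sum of pairwise potential energies, U = Σ_{i<j} kqᵢqⱼ/rᵢⱼ.
Pair separations: r₁₂ = 2.58 m.
U = (-0.0605) = -0.0605 J.

-0.0605 J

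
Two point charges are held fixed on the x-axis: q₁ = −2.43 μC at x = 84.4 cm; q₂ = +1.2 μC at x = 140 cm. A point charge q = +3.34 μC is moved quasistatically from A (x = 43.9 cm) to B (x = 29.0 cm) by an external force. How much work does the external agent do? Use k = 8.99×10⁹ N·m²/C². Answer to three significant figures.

For quasistatic motion the external work equals the change in potential energy: W_ext = qΔV = q(V_B − V_A).
At A: distances to the source charges are 0.405 m, 0.961 m; V_A = Σ kqᵢ/rᵢ = -4.27×10⁴ V.
At B: distances to the source charges are 0.554 m, 1.11 m; V_B = Σ kqᵢ/rᵢ = -2.97×10⁴ V.
ΔV = V_B − V_A = 1.30×10⁴ V.
W_ext = qΔV = (3.34×10⁻⁶ C)(1.30×10⁴ V) = 0.0434 J.

0.0434 J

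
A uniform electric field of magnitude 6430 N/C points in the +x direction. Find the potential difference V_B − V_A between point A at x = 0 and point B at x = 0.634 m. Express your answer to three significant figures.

-4080 V

In a uniform field, potential decreases in the direction of E: V_B − V_A = −E·Δx.
V_B − V_A = −(6430 V/m)(0.634 m) = -4080 V.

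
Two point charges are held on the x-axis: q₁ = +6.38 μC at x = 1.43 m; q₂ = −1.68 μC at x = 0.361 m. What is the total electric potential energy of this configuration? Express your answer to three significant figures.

-0.0901 J

The work to assemble the configuration equals its total potential energy, U = Σ kqᵢqⱼ/rᵢⱼ over all pairs.
Pair separations: r₁₂ = 1.07 m.
U = (-0.0901) = -0.0901 J.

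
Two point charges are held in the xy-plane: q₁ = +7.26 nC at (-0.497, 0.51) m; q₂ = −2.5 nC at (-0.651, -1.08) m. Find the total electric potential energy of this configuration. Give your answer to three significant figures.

-1.02×10⁻⁷ J

The assembly work is the sum of pairwise potential energies, U = Σ_{i<j} kqᵢqⱼ/rᵢⱼ.
Pair separations: r₁₂ = 1.60 m.
U = (-1.02×10⁻⁷) = -1.02×10⁻⁷ J.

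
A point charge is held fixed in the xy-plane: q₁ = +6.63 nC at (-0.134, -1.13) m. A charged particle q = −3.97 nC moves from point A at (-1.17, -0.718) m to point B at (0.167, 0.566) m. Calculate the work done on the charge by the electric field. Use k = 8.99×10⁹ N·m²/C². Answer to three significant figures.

The work done by the electric force is W_field = −ΔU = −q(V_B − V_A) = q(V_A − V_B).
At A: distance to the source charge is 1.11 m; V_A = kq₁/r = 53.5 V.
At B: distance to the source charge is 1.72 m; V_B = kq₁/r = 34.6 V.
ΔV = V_B − V_A = -18.9 V.
W_field = −qΔV = −(-3.97×10⁻⁹ C)(-18.9 V) = -7.49×10⁻⁸ J.

-7.49×10⁻⁸ J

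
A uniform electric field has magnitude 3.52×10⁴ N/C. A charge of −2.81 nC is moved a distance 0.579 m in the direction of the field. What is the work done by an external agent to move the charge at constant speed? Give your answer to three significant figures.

The potential change for a displacement 0.579 m in the direction of the field is ΔV = −Ed = -2.04×10⁴ V.
W_ext = qΔV = 5.73×10⁻⁵ J.

5.73×10⁻⁵ J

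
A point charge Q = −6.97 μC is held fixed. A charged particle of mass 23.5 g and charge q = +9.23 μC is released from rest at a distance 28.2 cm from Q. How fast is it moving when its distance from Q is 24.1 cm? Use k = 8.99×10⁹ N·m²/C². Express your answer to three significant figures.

5.45 m/s

Only the electrostatic force acts, so mechanical energy is conserved: ½mv² = U₁ − U₂ = kQq(1/r₁ − 1/r₂).
U₁ − U₂ = (8.99×10⁹ N·m²/C²)(-6.97×10⁻⁶ C)(9.23×10⁻⁶ C)(1/0.282 − 1/0.241) = 0.349 J.
v = √(2·0.349/0.0235) = 5.45 m/s.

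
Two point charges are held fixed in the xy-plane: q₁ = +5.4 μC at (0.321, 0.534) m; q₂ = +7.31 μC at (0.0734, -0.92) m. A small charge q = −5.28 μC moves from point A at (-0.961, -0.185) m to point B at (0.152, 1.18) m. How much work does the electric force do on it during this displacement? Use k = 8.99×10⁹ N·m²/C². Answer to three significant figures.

The work done by the electric force is W_field = −ΔU = −q(V_B − V_A) = q(V_A − V_B).
At A: distances to the source charges are 1.47 m, 1.27 m; V_A = Σ kqᵢ/rᵢ = 8.48×10⁴ V.
At B: distances to the source charges are 0.668 m, 2.10 m; V_B = Σ kqᵢ/rᵢ = 1.04×10⁵ V.
ΔV = V_B − V_A = 1.92×10⁴ V.
W_field = −qΔV = −(-5.28×10⁻⁶ C)(1.92×10⁴ V) = 0.101 J.

0.101 J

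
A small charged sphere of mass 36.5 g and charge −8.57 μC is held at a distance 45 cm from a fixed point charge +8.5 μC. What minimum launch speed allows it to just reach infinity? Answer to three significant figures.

To just escape, total mechanical energy must reach zero at infinity: ½mv²_min + U = 0, so ½mv²_min = −U = |kQq|/r.
|U| = |kQq|/r = (8.99×10⁹ N·m²/C²)(8.50×10⁻⁶)(8.57×10⁻⁶)/(0.450) = 1.46 J.
v_min = √(2|U|/m) = √(2·1.46/0.0365) = 8.93 m/s.

8.93 m/s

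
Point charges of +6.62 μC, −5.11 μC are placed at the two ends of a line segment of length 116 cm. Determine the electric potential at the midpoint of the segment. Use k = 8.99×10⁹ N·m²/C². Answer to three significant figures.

The total potential is the scalar sum of each charge's contribution, V = Σ kqᵢ/rᵢ.
Each charge is 0.580 m from the midpoint.
V = k[(6.62×10⁻⁶)/(0.580) + (-5.11×10⁻⁶)/(0.580)] = 2.34×10⁴ V.

2.34×10⁴ V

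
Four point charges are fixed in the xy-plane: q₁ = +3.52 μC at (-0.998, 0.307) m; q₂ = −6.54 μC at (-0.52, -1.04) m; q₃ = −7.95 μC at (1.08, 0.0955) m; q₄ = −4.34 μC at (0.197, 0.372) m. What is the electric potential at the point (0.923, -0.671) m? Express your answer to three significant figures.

The total potential is the scalar sum of each charge's contribution, V = Σ kqᵢ/rᵢ.
Distances from the field point to each charge: r₁ = 2.16 m, r₂ = 1.49 m, r₃ = 0.782 m, r₄ = 1.27 m.
V = k[(3.52×10⁻⁶)/(2.16) + (-6.54×10⁻⁶)/(1.49) + (-7.95×10⁻⁶)/(0.782) + (-4.34×10⁻⁶)/(1.27)] = -1.47×10⁵ V.

-1.47×10⁵ V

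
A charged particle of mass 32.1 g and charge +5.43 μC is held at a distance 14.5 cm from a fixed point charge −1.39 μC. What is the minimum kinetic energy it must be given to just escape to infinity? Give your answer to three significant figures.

0.468 J

To just escape, total mechanical energy must reach zero at infinity: ½mv²_min + U = 0, so ½mv²_min = −U = |kQq|/r.
|U| = |kQq|/r = (8.99×10⁹ N·m²/C²)(1.39×10⁻⁶)(5.43×10⁻⁶)/(0.145) = 0.468 J.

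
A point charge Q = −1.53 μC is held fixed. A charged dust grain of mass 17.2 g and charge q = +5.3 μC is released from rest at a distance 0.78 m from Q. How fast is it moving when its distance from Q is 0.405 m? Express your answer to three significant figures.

Only the electrostatic force acts, so mechanical energy is conserved: ½mv² = U₁ − U₂ = kQq(1/r₁ − 1/r₂).
U₁ − U₂ = (8.99×10⁹ N·m²/C²)(-1.53×10⁻⁶ C)(5.30×10⁻⁶ C)(1/0.780 − 1/0.405) = 0.0865 J.
v = √(2·0.0865/0.0172) = 3.17 m/s.

3.17 m/s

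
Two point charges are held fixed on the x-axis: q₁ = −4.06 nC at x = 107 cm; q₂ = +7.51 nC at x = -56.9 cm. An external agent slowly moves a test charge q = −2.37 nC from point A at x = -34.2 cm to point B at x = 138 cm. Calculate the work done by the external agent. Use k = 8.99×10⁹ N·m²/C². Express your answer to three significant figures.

8.41×10⁻⁷ J

For quasistatic motion the external work equals the change in potential energy: W_ext = qΔV = q(V_B − V_A).
At A: distances to the source charges are 1.41 m, 0.227 m; V_A = Σ kqᵢ/rᵢ = 272 V.
At B: distances to the source charges are 0.310 m, 1.95 m; V_B = Σ kqᵢ/rᵢ = -83.1 V.
ΔV = V_B − V_A = -355 V.
W_ext = qΔV = (-2.37×10⁻⁹ C)(-355 V) = 8.41×10⁻⁷ J.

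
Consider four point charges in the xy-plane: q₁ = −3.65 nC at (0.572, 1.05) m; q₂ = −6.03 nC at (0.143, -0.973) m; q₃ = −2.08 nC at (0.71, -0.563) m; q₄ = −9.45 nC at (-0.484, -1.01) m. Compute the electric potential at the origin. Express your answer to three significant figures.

-179 V

Electric potential is a scalar, so the contributions from each charge add algebraically: V = Σ kqᵢ/rᵢ.
Distances from the field point to each charge: r₁ = 1.20 m, r₂ = 0.983 m, r₃ = 0.906 m, r₄ = 1.12 m.
V = k[(-3.65×10⁻⁹)/(1.20) + (-6.03×10⁻⁹)/(0.983) + (-2.08×10⁻⁹)/(0.906) + (-9.45×10⁻⁹)/(1.12)] = -179 V.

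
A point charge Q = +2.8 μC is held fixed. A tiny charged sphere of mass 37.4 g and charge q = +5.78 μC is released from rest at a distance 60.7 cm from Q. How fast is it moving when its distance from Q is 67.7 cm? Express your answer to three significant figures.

Only the electrostatic force acts, so mechanical energy is conserved: ½mv² = U₁ − U₂ = kQq(1/r₁ − 1/r₂).
U₁ − U₂ = (8.99×10⁹ N·m²/C²)(2.80×10⁻⁶ C)(5.78×10⁻⁶ C)(1/0.607 − 1/0.677) = 0.0248 J.
v = √(2·0.0248/0.0374) = 1.15 m/s.

1.15 m/s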